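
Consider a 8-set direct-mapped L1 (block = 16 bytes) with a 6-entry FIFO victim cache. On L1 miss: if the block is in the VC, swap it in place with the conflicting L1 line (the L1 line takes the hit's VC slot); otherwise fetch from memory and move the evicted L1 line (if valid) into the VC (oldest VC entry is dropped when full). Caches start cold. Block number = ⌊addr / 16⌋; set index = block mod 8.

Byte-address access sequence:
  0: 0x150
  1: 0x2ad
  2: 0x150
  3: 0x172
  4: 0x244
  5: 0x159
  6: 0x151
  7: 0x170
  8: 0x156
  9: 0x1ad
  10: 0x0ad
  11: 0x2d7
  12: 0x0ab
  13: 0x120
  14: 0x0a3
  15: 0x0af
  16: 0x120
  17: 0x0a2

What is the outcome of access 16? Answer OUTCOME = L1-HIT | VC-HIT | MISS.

OUTCOME = VC-HIT

#0 0x150→b21/s5 MISS; vc=[]
#1 0x2ad→b42/s2 MISS; vc=[]
#2 0x150→b21/s5 L1-HIT; vc=[]
#3 0x172→b23/s7 MISS; vc=[]
#4 0x244→b36/s4 MISS; vc=[]
#5 0x159→b21/s5 L1-HIT; vc=[]
#6 0x151→b21/s5 L1-HIT; vc=[]
#7 0x170→b23/s7 L1-HIT; vc=[]
#8 0x156→b21/s5 L1-HIT; vc=[]
#9 0x1ad→b26/s2 MISS; vc=[42]
#10 0xad→b10/s2 MISS; vc=[42,26]
#11 0x2d7→b45/s5 MISS; vc=[42,26,21]
#12 0xab→b10/s2 L1-HIT; vc=[42,26,21]
#13 0x120→b18/s2 MISS; vc=[42,26,21,10]
#14 0xa3→b10/s2 VC-HIT; vc=[42,26,21,18]
#15 0xaf→b10/s2 L1-HIT; vc=[42,26,21,18]
#16 0x120→b18/s2 VC-HIT; vc=[42,26,21,10]
#17 0xa2→b10/s2 VC-HIT; vc=[42,26,21,18]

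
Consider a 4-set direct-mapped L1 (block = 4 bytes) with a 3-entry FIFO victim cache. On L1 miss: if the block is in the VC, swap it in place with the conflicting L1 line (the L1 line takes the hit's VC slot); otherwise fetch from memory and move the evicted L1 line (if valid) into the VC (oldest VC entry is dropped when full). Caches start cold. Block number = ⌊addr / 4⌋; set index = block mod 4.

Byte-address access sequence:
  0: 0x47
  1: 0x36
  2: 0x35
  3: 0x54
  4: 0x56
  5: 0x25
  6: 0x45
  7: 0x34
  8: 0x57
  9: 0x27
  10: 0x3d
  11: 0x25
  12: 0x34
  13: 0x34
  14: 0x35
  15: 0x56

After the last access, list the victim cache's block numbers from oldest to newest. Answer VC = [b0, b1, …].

  [0] addr=0x47 blk=17 s=1: MISS | VC []
  [1] addr=0x36 blk=13 s=1: MISS | VC [17]
  [2] addr=0x35 blk=13 s=1: L1-HIT | VC [17]
  [3] addr=0x54 blk=21 s=1: MISS | VC [17, 13]
  [4] addr=0x56 blk=21 s=1: L1-HIT | VC [17, 13]
  [5] addr=0x25 blk=9 s=1: MISS | VC [17, 13, 21]
  [6] addr=0x45 blk=17 s=1: VC-HIT | VC [9, 13, 21]
  [7] addr=0x34 blk=13 s=1: VC-HIT | VC [9, 17, 21]
  [8] addr=0x57 blk=21 s=1: VC-HIT | VC [9, 17, 13]
  [9] addr=0x27 blk=9 s=1: VC-HIT | VC [21, 17, 13]
  [10] addr=0x3d blk=15 s=3: MISS | VC [21, 17, 13]
  [11] addr=0x25 blk=9 s=1: L1-HIT | VC [21, 17, 13]
  [12] addr=0x34 blk=13 s=1: VC-HIT | VC [21, 17, 9]
  [13] addr=0x34 blk=13 s=1: L1-HIT | VC [21, 17, 9]
  [14] addr=0x35 blk=13 s=1: L1-HIT | VC [21, 17, 9]
  [15] addr=0x56 blk=21 s=1: VC-HIT | VC [13, 17, 9]

VC = [13, 17, 9]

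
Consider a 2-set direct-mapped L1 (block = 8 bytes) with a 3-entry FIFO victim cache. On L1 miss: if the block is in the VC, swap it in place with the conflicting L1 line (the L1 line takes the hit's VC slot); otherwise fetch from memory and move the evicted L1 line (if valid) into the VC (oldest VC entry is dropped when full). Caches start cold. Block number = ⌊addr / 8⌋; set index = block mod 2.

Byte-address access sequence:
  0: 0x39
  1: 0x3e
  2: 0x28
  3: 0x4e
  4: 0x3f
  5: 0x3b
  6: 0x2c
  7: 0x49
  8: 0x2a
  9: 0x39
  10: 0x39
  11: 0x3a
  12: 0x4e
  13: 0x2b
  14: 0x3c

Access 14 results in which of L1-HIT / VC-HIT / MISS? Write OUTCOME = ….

OUTCOME = VC-HIT

0: 0x39 (blk 7, set 1) → MISS  vc=[]
1: 0x3e (blk 7, set 1) → L1-HIT  vc=[]
2: 0x28 (blk 5, set 1) → MISS  vc=[7]
3: 0x4e (blk 9, set 1) → MISS  vc=[7, 5]
4: 0x3f (blk 7, set 1) → VC-HIT  vc=[9, 5]
5: 0x3b (blk 7, set 1) → L1-HIT  vc=[9, 5]
6: 0x2c (blk 5, set 1) → VC-HIT  vc=[9, 7]
7: 0x49 (blk 9, set 1) → VC-HIT  vc=[5, 7]
8: 0x2a (blk 5, set 1) → VC-HIT  vc=[9, 7]
9: 0x39 (blk 7, set 1) → VC-HIT  vc=[9, 5]
10: 0x39 (blk 7, set 1) → L1-HIT  vc=[9, 5]
11: 0x3a (blk 7, set 1) → L1-HIT  vc=[9, 5]
12: 0x4e (blk 9, set 1) → VC-HIT  vc=[7, 5]
13: 0x2b (blk 5, set 1) → VC-HIT  vc=[7, 9]
14: 0x3c (blk 7, set 1) → VC-HIT  vc=[5, 9]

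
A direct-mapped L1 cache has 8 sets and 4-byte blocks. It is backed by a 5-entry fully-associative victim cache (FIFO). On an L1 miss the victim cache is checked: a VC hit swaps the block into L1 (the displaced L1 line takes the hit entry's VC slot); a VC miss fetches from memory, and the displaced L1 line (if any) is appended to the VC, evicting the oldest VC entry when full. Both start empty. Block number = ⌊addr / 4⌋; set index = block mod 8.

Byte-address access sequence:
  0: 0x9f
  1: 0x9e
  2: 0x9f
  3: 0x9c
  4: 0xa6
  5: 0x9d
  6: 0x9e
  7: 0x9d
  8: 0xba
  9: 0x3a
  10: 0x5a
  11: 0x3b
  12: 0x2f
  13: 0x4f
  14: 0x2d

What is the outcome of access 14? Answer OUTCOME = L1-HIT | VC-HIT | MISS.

OUTCOME = VC-HIT

  [0] addr=0x9f blk=39 s=7: MISS | VC []
  [1] addr=0x9e blk=39 s=7: L1-HIT | VC []
  [2] addr=0x9f blk=39 s=7: L1-HIT | VC []
  [3] addr=0x9c blk=39 s=7: L1-HIT | VC []
  [4] addr=0xa6 blk=41 s=1: MISS | VC []
  [5] addr=0x9d blk=39 s=7: L1-HIT | VC []
  [6] addr=0x9e blk=39 s=7: L1-HIT | VC []
  [7] addr=0x9d blk=39 s=7: L1-HIT | VC []
  [8] addr=0xba blk=46 s=6: MISS | VC []
  [9] addr=0x3a blk=14 s=6: MISS | VC [46]
  [10] addr=0x5a blk=22 s=6: MISS | VC [46, 14]
  [11] addr=0x3b blk=14 s=6: VC-HIT | VC [46, 22]
  [12] addr=0x2f blk=11 s=3: MISS | VC [46, 22]
  [13] addr=0x4f blk=19 s=3: MISS | VC [46, 22, 11]
  [14] addr=0x2d blk=11 s=3: VC-HIT | VC [46, 22, 19]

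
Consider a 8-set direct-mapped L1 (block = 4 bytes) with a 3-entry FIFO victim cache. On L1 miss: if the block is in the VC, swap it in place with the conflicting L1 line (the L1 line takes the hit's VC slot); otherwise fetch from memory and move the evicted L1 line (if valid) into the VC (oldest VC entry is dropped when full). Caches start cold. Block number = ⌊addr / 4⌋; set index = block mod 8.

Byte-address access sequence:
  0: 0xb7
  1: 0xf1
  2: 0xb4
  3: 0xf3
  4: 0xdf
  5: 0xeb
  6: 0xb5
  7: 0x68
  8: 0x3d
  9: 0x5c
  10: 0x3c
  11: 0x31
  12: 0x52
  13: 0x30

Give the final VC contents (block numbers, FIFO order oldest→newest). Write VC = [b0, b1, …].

VC = [23, 60, 20]

#0 0xb7→b45/s5 MISS; vc=[]
#1 0xf1→b60/s4 MISS; vc=[]
#2 0xb4→b45/s5 L1-HIT; vc=[]
#3 0xf3→b60/s4 L1-HIT; vc=[]
#4 0xdf→b55/s7 MISS; vc=[]
#5 0xeb→b58/s2 MISS; vc=[]
#6 0xb5→b45/s5 L1-HIT; vc=[]
#7 0x68→b26/s2 MISS; vc=[58]
#8 0x3d→b15/s7 MISS; vc=[58,55]
#9 0x5c→b23/s7 MISS; vc=[58,55,15]
#10 0x3c→b15/s7 VC-HIT; vc=[58,55,23]
#11 0x31→b12/s4 MISS; vc=[55,23,60]
#12 0x52→b20/s4 MISS; vc=[23,60,12]
#13 0x30→b12/s4 VC-HIT; vc=[23,60,20]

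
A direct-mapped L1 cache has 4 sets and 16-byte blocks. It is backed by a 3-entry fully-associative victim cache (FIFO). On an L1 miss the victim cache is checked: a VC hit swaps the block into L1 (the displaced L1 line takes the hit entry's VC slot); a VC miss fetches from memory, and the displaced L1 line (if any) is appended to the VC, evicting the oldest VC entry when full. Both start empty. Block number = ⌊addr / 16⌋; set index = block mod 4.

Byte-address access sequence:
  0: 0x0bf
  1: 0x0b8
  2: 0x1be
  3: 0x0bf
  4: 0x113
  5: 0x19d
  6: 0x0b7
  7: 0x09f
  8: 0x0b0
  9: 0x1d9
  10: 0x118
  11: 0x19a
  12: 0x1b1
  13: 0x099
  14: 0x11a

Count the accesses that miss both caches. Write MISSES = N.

MISSES = 7

  [0] addr=0xbf blk=11 s=3: MISS | VC []
  [1] addr=0xb8 blk=11 s=3: L1-HIT | VC []
  [2] addr=0x1be blk=27 s=3: MISS | VC [11]
  [3] addr=0xbf blk=11 s=3: VC-HIT | VC [27]
  [4] addr=0x113 blk=17 s=1: MISS | VC [27]
  [5] addr=0x19d blk=25 s=1: MISS | VC [27, 17]
  [6] addr=0xb7 blk=11 s=3: L1-HIT | VC [27, 17]
  [7] addr=0x9f blk=9 s=1: MISS | VC [27, 17, 25]
  [8] addr=0xb0 blk=11 s=3: L1-HIT | VC [27, 17, 25]
  [9] addr=0x1d9 blk=29 s=1: MISS | VC [17, 25, 9]
  [10] addr=0x118 blk=17 s=1: VC-HIT | VC [29, 25, 9]
  [11] addr=0x19a blk=25 s=1: VC-HIT | VC [29, 17, 9]
  [12] addr=0x1b1 blk=27 s=3: MISS | VC [17, 9, 11]
  [13] addr=0x99 blk=9 s=1: VC-HIT | VC [17, 25, 11]
  [14] addr=0x11a blk=17 s=1: VC-HIT | VC [9, 25, 11]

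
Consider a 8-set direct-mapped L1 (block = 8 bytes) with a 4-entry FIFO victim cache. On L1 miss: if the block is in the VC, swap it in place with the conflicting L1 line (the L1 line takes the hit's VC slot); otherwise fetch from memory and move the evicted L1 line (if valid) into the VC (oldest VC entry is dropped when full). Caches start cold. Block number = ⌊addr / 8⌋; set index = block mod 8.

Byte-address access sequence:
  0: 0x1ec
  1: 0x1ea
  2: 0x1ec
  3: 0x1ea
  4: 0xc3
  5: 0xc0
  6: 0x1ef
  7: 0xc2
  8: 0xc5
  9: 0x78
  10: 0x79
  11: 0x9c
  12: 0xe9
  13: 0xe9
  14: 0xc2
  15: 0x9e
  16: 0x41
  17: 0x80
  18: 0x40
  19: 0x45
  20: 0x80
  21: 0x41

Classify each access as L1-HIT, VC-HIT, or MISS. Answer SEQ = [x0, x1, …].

SEQ = [MISS, L1-HIT, L1-HIT, L1-HIT, MISS, L1-HIT, L1-HIT, L1-HIT, L1-HIT, MISS, L1-HIT, MISS, MISS, L1-HIT, L1-HIT, L1-HIT, MISS, MISS, VC-HIT, L1-HIT, VC-HIT, VC-HIT]

#0 0x1ec→b61/s5 MISS; vc=[]
#1 0x1ea→b61/s5 L1-HIT; vc=[]
#2 0x1ec→b61/s5 L1-HIT; vc=[]
#3 0x1ea→b61/s5 L1-HIT; vc=[]
#4 0xc3→b24/s0 MISS; vc=[]
#5 0xc0→b24/s0 L1-HIT; vc=[]
#6 0x1ef→b61/s5 L1-HIT; vc=[]
#7 0xc2→b24/s0 L1-HIT; vc=[]
#8 0xc5→b24/s0 L1-HIT; vc=[]
#9 0x78→b15/s7 MISS; vc=[]
#10 0x79→b15/s7 L1-HIT; vc=[]
#11 0x9c→b19/s3 MISS; vc=[]
#12 0xe9→b29/s5 MISS; vc=[61]
#13 0xe9→b29/s5 L1-HIT; vc=[61]
#14 0xc2→b24/s0 L1-HIT; vc=[61]
#15 0x9e→b19/s3 L1-HIT; vc=[61]
#16 0x41→b8/s0 MISS; vc=[61,24]
#17 0x80→b16/s0 MISS; vc=[61,24,8]
#18 0x40→b8/s0 VC-HIT; vc=[61,24,16]
#19 0x45→b8/s0 L1-HIT; vc=[61,24,16]
#20 0x80→b16/s0 VC-HIT; vc=[61,24,8]
#21 0x41→b8/s0 VC-HIT; vc=[61,24,16]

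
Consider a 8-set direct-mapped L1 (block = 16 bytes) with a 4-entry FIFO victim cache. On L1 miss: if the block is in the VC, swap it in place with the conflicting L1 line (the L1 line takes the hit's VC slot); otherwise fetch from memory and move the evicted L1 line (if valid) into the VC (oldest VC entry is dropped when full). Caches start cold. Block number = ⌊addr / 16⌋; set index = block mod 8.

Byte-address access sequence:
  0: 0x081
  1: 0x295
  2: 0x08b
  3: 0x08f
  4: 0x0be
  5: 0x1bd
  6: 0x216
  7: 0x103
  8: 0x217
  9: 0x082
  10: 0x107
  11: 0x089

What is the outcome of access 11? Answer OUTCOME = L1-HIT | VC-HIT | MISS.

OUTCOME = VC-HIT

#0 0x81→b8/s0 MISS; vc=[]
#1 0x295→b41/s1 MISS; vc=[]
#2 0x8b→b8/s0 L1-HIT; vc=[]
#3 0x8f→b8/s0 L1-HIT; vc=[]
#4 0xbe→b11/s3 MISS; vc=[]
#5 0x1bd→b27/s3 MISS; vc=[11]
#6 0x216→b33/s1 MISS; vc=[11,41]
#7 0x103→b16/s0 MISS; vc=[11,41,8]
#8 0x217→b33/s1 L1-HIT; vc=[11,41,8]
#9 0x82→b8/s0 VC-HIT; vc=[11,41,16]
#10 0x107→b16/s0 VC-HIT; vc=[11,41,8]
#11 0x89→b8/s0 VC-HIT; vc=[11,41,16]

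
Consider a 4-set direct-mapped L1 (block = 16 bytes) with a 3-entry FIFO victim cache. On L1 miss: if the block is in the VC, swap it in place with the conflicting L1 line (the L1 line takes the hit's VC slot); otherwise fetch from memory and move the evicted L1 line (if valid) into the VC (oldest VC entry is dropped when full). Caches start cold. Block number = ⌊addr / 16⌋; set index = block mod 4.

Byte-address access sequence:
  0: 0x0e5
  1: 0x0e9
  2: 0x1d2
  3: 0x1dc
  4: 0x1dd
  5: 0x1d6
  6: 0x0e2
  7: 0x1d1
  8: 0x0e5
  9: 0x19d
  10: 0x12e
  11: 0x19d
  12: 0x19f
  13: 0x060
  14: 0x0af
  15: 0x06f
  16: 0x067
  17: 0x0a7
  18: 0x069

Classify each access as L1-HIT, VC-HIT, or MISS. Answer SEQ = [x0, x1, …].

SEQ = [MISS, L1-HIT, MISS, L1-HIT, L1-HIT, L1-HIT, L1-HIT, L1-HIT, L1-HIT, MISS, MISS, L1-HIT, L1-HIT, MISS, MISS, VC-HIT, L1-HIT, VC-HIT, VC-HIT]

  [0] addr=0xe5 blk=14 s=2: MISS | VC []
  [1] addr=0xe9 blk=14 s=2: L1-HIT | VC []
  [2] addr=0x1d2 blk=29 s=1: MISS | VC []
  [3] addr=0x1dc blk=29 s=1: L1-HIT | VC []
  [4] addr=0x1dd blk=29 s=1: L1-HIT | VC []
  [5] addr=0x1d6 blk=29 s=1: L1-HIT | VC []
  [6] addr=0xe2 blk=14 s=2: L1-HIT | VC []
  [7] addr=0x1d1 blk=29 s=1: L1-HIT | VC []
  [8] addr=0xe5 blk=14 s=2: L1-HIT | VC []
  [9] addr=0x19d blk=25 s=1: MISS | VC [29]
  [10] addr=0x12e blk=18 s=2: MISS | VC [29, 14]
  [11] addr=0x19d blk=25 s=1: L1-HIT | VC [29, 14]
  [12] addr=0x19f blk=25 s=1: L1-HIT | VC [29, 14]
  [13] addr=0x60 blk=6 s=2: MISS | VC [29, 14, 18]
  [14] addr=0xaf blk=10 s=2: MISS | VC [14, 18, 6]
  [15] addr=0x6f blk=6 s=2: VC-HIT | VC [14, 18, 10]
  [16] addr=0x67 blk=6 s=2: L1-HIT | VC [14, 18, 10]
  [17] addr=0xa7 blk=10 s=2: VC-HIT | VC [14, 18, 6]
  [18] addr=0x69 blk=6 s=2: VC-HIT | VC [14, 18, 10]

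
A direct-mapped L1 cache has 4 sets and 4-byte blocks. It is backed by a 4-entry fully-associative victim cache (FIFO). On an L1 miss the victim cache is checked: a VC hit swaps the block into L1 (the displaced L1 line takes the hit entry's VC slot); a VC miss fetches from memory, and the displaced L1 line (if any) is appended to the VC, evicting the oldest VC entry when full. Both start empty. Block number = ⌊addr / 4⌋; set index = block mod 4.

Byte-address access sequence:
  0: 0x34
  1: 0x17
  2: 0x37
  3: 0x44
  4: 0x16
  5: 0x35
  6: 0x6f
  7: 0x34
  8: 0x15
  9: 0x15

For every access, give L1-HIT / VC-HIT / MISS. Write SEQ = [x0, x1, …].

  [0] addr=0x34 blk=13 s=1: MISS | VC []
  [1] addr=0x17 blk=5 s=1: MISS | VC [13]
  [2] addr=0x37 blk=13 s=1: VC-HIT | VC [5]
  [3] addr=0x44 blk=17 s=1: MISS | VC [5, 13]
  [4] addr=0x16 blk=5 s=1: VC-HIT | VC [17, 13]
  [5] addr=0x35 blk=13 s=1: VC-HIT | VC [17, 5]
  [6] addr=0x6f blk=27 s=3: MISS | VC [17, 5]
  [7] addr=0x34 blk=13 s=1: L1-HIT | VC [17, 5]
  [8] addr=0x15 blk=5 s=1: VC-HIT | VC [17, 13]
  [9] addr=0x15 blk=5 s=1: L1-HIT | VC [17, 13]

SEQ = [MISS, MISS, VC-HIT, MISS, VC-HIT, VC-HIT, MISS, L1-HIT, VC-HIT, L1-HIT]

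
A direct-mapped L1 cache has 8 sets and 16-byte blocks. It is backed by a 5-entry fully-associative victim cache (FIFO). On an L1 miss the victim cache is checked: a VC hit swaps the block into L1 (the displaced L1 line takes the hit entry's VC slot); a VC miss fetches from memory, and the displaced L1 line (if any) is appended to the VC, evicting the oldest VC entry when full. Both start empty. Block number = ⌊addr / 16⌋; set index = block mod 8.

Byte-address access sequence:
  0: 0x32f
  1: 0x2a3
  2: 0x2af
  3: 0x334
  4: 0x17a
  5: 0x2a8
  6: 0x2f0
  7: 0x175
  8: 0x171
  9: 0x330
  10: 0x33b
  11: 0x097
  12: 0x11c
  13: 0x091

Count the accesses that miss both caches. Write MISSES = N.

MISSES = 7

  [0] addr=0x32f blk=50 s=2: MISS | VC []
  [1] addr=0x2a3 blk=42 s=2: MISS | VC [50]
  [2] addr=0x2af blk=42 s=2: L1-HIT | VC [50]
  [3] addr=0x334 blk=51 s=3: MISS | VC [50]
  [4] addr=0x17a blk=23 s=7: MISS | VC [50]
  [5] addr=0x2a8 blk=42 s=2: L1-HIT | VC [50]
  [6] addr=0x2f0 blk=47 s=7: MISS | VC [50, 23]
  [7] addr=0x175 blk=23 s=7: VC-HIT | VC [50, 47]
  [8] addr=0x171 blk=23 s=7: L1-HIT | VC [50, 47]
  [9] addr=0x330 blk=51 s=3: L1-HIT | VC [50, 47]
  [10] addr=0x33b blk=51 s=3: L1-HIT | VC [50, 47]
  [11] addr=0x97 blk=9 s=1: MISS | VC [50, 47]
  [12] addr=0x11c blk=17 s=1: MISS | VC [50, 47, 9]
  [13] addr=0x91 blk=9 s=1: VC-HIT | VC [50, 47, 17]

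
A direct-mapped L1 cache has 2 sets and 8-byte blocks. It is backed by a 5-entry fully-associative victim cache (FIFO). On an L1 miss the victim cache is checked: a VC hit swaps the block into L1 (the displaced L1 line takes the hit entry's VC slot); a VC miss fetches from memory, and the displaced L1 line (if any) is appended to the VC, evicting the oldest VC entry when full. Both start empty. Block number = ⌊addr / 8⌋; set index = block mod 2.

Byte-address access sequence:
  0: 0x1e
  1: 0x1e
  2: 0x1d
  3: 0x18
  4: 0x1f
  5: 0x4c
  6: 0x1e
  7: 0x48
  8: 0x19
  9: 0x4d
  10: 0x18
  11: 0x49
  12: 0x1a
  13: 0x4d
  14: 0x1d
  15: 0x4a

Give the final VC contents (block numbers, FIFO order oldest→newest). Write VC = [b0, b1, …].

VC = [3]

0: 0x1e (blk 3, set 1) → MISS  vc=[]
1: 0x1e (blk 3, set 1) → L1-HIT  vc=[]
2: 0x1d (blk 3, set 1) → L1-HIT  vc=[]
3: 0x18 (blk 3, set 1) → L1-HIT  vc=[]
4: 0x1f (blk 3, set 1) → L1-HIT  vc=[]
5: 0x4c (blk 9, set 1) → MISS  vc=[3]
6: 0x1e (blk 3, set 1) → VC-HIT  vc=[9]
7: 0x48 (blk 9, set 1) → VC-HIT  vc=[3]
8: 0x19 (blk 3, set 1) → VC-HIT  vc=[9]
9: 0x4d (blk 9, set 1) → VC-HIT  vc=[3]
10: 0x18 (blk 3, set 1) → VC-HIT  vc=[9]
11: 0x49 (blk 9, set 1) → VC-HIT  vc=[3]
12: 0x1a (blk 3, set 1) → VC-HIT  vc=[9]
13: 0x4d (blk 9, set 1) → VC-HIT  vc=[3]
14: 0x1d (blk 3, set 1) → VC-HIT  vc=[9]
15: 0x4a (blk 9, set 1) → VC-HIT  vc=[3]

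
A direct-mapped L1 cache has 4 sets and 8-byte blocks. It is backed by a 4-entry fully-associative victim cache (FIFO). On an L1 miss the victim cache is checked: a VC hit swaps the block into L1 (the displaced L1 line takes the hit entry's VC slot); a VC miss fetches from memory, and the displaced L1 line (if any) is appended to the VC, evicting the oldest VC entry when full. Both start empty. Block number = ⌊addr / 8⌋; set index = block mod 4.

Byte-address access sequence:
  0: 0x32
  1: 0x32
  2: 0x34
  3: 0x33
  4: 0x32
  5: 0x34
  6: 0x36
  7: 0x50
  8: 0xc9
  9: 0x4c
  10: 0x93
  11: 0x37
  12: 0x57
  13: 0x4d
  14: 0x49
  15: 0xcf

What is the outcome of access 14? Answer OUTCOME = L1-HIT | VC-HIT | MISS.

#0 0x32→b6/s2 MISS; vc=[]
#1 0x32→b6/s2 L1-HIT; vc=[]
#2 0x34→b6/s2 L1-HIT; vc=[]
#3 0x33→b6/s2 L1-HIT; vc=[]
#4 0x32→b6/s2 L1-HIT; vc=[]
#5 0x34→b6/s2 L1-HIT; vc=[]
#6 0x36→b6/s2 L1-HIT; vc=[]
#7 0x50→b10/s2 MISS; vc=[6]
#8 0xc9→b25/s1 MISS; vc=[6]
#9 0x4c→b9/s1 MISS; vc=[6,25]
#10 0x93→b18/s2 MISS; vc=[6,25,10]
#11 0x37→b6/s2 VC-HIT; vc=[18,25,10]
#12 0x57→b10/s2 VC-HIT; vc=[18,25,6]
#13 0x4d→b9/s1 L1-HIT; vc=[18,25,6]
#14 0x49→b9/s1 L1-HIT; vc=[18,25,6]
#15 0xcf→b25/s1 VC-HIT; vc=[18,9,6]

OUTCOME = L1-HIT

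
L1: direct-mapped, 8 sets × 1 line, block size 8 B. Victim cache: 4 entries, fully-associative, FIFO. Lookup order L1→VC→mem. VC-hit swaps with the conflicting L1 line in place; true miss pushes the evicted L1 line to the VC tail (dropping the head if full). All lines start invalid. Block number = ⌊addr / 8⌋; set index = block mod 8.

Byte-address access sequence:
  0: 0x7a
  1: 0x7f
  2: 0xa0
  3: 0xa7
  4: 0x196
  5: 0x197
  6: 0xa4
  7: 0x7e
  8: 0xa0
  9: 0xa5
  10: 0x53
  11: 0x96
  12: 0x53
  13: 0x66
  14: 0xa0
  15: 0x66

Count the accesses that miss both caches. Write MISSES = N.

#0 0x7a→b15/s7 MISS; vc=[]
#1 0x7f→b15/s7 L1-HIT; vc=[]
#2 0xa0→b20/s4 MISS; vc=[]
#3 0xa7→b20/s4 L1-HIT; vc=[]
#4 0x196→b50/s2 MISS; vc=[]
#5 0x197→b50/s2 L1-HIT; vc=[]
#6 0xa4→b20/s4 L1-HIT; vc=[]
#7 0x7e→b15/s7 L1-HIT; vc=[]
#8 0xa0→b20/s4 L1-HIT; vc=[]
#9 0xa5→b20/s4 L1-HIT; vc=[]
#10 0x53→b10/s2 MISS; vc=[50]
#11 0x96→b18/s2 MISS; vc=[50,10]
#12 0x53→b10/s2 VC-HIT; vc=[50,18]
#13 0x66→b12/s4 MISS; vc=[50,18,20]
#14 0xa0→b20/s4 VC-HIT; vc=[50,18,12]
#15 0x66→b12/s4 VC-HIT; vc=[50,18,20]

MISSES = 6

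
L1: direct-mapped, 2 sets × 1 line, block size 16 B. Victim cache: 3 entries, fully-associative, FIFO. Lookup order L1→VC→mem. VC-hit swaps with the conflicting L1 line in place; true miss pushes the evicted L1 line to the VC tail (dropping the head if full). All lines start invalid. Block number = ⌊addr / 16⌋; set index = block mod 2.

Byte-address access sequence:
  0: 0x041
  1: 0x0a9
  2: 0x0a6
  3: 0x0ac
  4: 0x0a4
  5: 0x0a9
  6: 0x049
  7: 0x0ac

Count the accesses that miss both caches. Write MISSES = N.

0: 0x41 (blk 4, set 0) → MISS  vc=[]
1: 0xa9 (blk 10, set 0) → MISS  vc=[4]
2: 0xa6 (blk 10, set 0) → L1-HIT  vc=[4]
3: 0xac (blk 10, set 0) → L1-HIT  vc=[4]
4: 0xa4 (blk 10, set 0) → L1-HIT  vc=[4]
5: 0xa9 (blk 10, set 0) → L1-HIT  vc=[4]
6: 0x49 (blk 4, set 0) → VC-HIT  vc=[10]
7: 0xac (blk 10, set 0) → VC-HIT  vc=[4]

MISSES = 2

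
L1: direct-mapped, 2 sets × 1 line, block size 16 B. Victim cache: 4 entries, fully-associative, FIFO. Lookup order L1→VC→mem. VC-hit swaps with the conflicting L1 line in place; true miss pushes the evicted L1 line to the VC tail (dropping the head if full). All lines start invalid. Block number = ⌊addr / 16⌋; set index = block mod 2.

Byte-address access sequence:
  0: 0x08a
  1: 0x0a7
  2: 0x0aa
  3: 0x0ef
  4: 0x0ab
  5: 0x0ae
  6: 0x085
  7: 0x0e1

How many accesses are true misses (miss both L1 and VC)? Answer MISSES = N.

#0 0x8a→b8/s0 MISS; vc=[]
#1 0xa7→b10/s0 MISS; vc=[8]
#2 0xaa→b10/s0 L1-HIT; vc=[8]
#3 0xef→b14/s0 MISS; vc=[8,10]
#4 0xab→b10/s0 VC-HIT; vc=[8,14]
#5 0xae→b10/s0 L1-HIT; vc=[8,14]
#6 0x85→b8/s0 VC-HIT; vc=[10,14]
#7 0xe1→b14/s0 VC-HIT; vc=[10,8]

MISSES = 3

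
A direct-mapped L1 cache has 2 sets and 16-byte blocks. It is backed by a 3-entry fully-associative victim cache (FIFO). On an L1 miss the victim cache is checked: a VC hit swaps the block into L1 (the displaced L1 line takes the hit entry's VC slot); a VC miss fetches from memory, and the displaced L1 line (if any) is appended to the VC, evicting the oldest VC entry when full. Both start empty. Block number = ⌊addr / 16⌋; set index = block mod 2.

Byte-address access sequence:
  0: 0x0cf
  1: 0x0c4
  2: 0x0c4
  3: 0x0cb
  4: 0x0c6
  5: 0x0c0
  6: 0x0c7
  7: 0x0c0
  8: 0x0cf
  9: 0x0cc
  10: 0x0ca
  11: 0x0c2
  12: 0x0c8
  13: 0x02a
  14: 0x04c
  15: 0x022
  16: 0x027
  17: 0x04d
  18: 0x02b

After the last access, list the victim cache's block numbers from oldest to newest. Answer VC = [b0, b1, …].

  [0] addr=0xcf blk=12 s=0: MISS | VC []
  [1] addr=0xc4 blk=12 s=0: L1-HIT | VC []
  [2] addr=0xc4 blk=12 s=0: L1-HIT | VC []
  [3] addr=0xcb blk=12 s=0: L1-HIT | VC []
  [4] addr=0xc6 blk=12 s=0: L1-HIT | VC []
  [5] addr=0xc0 blk=12 s=0: L1-HIT | VC []
  [6] addr=0xc7 blk=12 s=0: L1-HIT | VC []
  [7] addr=0xc0 blk=12 s=0: L1-HIT | VC []
  [8] addr=0xcf blk=12 s=0: L1-HIT | VC []
  [9] addr=0xcc blk=12 s=0: L1-HIT | VC []
  [10] addr=0xca blk=12 s=0: L1-HIT | VC []
  [11] addr=0xc2 blk=12 s=0: L1-HIT | VC []
  [12] addr=0xc8 blk=12 s=0: L1-HIT | VC []
  [13] addr=0x2a blk=2 s=0: MISS | VC [12]
  [14] addr=0x4c blk=4 s=0: MISS | VC [12, 2]
  [15] addr=0x22 blk=2 s=0: VC-HIT | VC [12, 4]
  [16] addr=0x27 blk=2 s=0: L1-HIT | VC [12, 4]
  [17] addr=0x4d blk=4 s=0: VC-HIT | VC [12, 2]
  [18] addr=0x2b blk=2 s=0: VC-HIT | VC [12, 4]

VC = [12, 4]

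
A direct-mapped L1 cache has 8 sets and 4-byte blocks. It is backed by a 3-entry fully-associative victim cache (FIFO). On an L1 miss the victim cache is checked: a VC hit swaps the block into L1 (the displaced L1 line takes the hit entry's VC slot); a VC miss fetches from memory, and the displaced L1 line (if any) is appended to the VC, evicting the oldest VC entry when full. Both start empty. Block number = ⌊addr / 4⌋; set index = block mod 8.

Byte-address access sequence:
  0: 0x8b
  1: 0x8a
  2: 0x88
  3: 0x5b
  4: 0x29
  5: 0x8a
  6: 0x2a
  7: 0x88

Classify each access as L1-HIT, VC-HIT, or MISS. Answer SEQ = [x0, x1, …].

SEQ = [MISS, L1-HIT, L1-HIT, MISS, MISS, VC-HIT, VC-HIT, VC-HIT]

#0 0x8b→b34/s2 MISS; vc=[]
#1 0x8a→b34/s2 L1-HIT; vc=[]
#2 0x88→b34/s2 L1-HIT; vc=[]
#3 0x5b→b22/s6 MISS; vc=[]
#4 0x29→b10/s2 MISS; vc=[34]
#5 0x8a→b34/s2 VC-HIT; vc=[10]
#6 0x2a→b10/s2 VC-HIT; vc=[34]
#7 0x88→b34/s2 VC-HIT; vc=[10]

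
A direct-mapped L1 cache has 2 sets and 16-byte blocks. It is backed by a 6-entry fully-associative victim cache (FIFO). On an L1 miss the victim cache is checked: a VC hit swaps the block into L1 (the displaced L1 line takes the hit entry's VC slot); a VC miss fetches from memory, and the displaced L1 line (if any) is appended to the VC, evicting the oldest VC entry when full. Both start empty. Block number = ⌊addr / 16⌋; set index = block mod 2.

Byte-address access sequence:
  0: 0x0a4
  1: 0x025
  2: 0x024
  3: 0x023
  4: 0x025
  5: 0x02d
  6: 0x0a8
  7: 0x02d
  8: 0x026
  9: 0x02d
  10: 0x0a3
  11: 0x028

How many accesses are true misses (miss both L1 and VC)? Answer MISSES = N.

MISSES = 2

0: 0xa4 (blk 10, set 0) → MISS  vc=[]
1: 0x25 (blk 2, set 0) → MISS  vc=[10]
2: 0x24 (blk 2, set 0) → L1-HIT  vc=[10]
3: 0x23 (blk 2, set 0) → L1-HIT  vc=[10]
4: 0x25 (blk 2, set 0) → L1-HIT  vc=[10]
5: 0x2d (blk 2, set 0) → L1-HIT  vc=[10]
6: 0xa8 (blk 10, set 0) → VC-HIT  vc=[2]
7: 0x2d (blk 2, set 0) → VC-HIT  vc=[10]
8: 0x26 (blk 2, set 0) → L1-HIT  vc=[10]
9: 0x2d (blk 2, set 0) → L1-HIT  vc=[10]
10: 0xa3 (blk 10, set 0) → VC-HIT  vc=[2]
11: 0x28 (blk 2, set 0) → VC-HIT  vc=[10]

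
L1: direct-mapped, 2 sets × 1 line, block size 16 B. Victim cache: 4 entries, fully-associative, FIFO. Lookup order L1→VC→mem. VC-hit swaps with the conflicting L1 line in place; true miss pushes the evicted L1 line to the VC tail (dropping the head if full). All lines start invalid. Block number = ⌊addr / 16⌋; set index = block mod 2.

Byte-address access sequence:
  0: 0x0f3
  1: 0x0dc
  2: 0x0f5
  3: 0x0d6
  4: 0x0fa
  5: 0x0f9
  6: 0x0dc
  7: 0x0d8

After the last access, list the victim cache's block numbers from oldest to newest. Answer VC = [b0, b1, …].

  [0] addr=0xf3 blk=15 s=1: MISS | VC []
  [1] addr=0xdc blk=13 s=1: MISS | VC [15]
  [2] addr=0xf5 blk=15 s=1: VC-HIT | VC [13]
  [3] addr=0xd6 blk=13 s=1: VC-HIT | VC [15]
  [4] addr=0xfa blk=15 s=1: VC-HIT | VC [13]
  [5] addr=0xf9 blk=15 s=1: L1-HIT | VC [13]
  [6] addr=0xdc blk=13 s=1: VC-HIT | VC [15]
  [7] addr=0xd8 blk=13 s=1: L1-HIT | VC [15]

VC = [15]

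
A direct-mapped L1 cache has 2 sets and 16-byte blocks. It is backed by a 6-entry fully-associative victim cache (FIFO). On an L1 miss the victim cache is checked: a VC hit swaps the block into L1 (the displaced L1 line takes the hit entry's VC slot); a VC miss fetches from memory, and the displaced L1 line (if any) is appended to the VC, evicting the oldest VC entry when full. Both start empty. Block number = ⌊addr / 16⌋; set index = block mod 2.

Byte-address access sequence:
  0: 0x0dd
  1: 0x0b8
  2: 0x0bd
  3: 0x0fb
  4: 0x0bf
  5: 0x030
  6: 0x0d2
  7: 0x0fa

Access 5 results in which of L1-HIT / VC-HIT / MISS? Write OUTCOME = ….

OUTCOME = MISS

0: 0xdd (blk 13, set 1) → MISS  vc=[]
1: 0xb8 (blk 11, set 1) → MISS  vc=[13]
2: 0xbd (blk 11, set 1) → L1-HIT  vc=[13]
3: 0xfb (blk 15, set 1) → MISS  vc=[13, 11]
4: 0xbf (blk 11, set 1) → VC-HIT  vc=[13, 15]
5: 0x30 (blk 3, set 1) → MISS  vc=[13, 15, 11]
6: 0xd2 (blk 13, set 1) → VC-HIT  vc=[3, 15, 11]
7: 0xfa (blk 15, set 1) → VC-HIT  vc=[3, 13, 11]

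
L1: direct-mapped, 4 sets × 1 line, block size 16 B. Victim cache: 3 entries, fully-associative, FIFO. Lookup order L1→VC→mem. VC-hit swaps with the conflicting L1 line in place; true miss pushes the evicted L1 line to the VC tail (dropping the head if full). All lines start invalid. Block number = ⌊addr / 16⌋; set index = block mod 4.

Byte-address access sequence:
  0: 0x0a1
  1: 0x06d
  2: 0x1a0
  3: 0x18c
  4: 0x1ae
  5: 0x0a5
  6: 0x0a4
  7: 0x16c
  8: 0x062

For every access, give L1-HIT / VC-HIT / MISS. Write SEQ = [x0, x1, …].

#0 0xa1→b10/s2 MISS; vc=[]
#1 0x6d→b6/s2 MISS; vc=[10]
#2 0x1a0→b26/s2 MISS; vc=[10,6]
#3 0x18c→b24/s0 MISS; vc=[10,6]
#4 0x1ae→b26/s2 L1-HIT; vc=[10,6]
#5 0xa5→b10/s2 VC-HIT; vc=[26,6]
#6 0xa4→b10/s2 L1-HIT; vc=[26,6]
#7 0x16c→b22/s2 MISS; vc=[26,6,10]
#8 0x62→b6/s2 VC-HIT; vc=[26,22,10]

SEQ = [MISS, MISS, MISS, MISS, L1-HIT, VC-HIT, L1-HIT, MISS, VC-HIT]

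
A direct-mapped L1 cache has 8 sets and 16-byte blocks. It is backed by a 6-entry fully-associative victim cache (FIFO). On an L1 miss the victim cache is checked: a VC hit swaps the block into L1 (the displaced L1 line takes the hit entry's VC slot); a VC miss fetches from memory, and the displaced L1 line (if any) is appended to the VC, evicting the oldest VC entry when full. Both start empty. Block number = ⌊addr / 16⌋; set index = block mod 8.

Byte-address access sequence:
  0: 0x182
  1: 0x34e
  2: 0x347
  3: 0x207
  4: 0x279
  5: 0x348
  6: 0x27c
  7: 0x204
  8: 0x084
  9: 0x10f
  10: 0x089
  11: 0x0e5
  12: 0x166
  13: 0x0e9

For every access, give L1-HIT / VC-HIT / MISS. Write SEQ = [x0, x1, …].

SEQ = [MISS, MISS, L1-HIT, MISS, MISS, L1-HIT, L1-HIT, L1-HIT, MISS, MISS, VC-HIT, MISS, MISS, VC-HIT]

#0 0x182→b24/s0 MISS; vc=[]
#1 0x34e→b52/s4 MISS; vc=[]
#2 0x347→b52/s4 L1-HIT; vc=[]
#3 0x207→b32/s0 MISS; vc=[24]
#4 0x279→b39/s7 MISS; vc=[24]
#5 0x348→b52/s4 L1-HIT; vc=[24]
#6 0x27c→b39/s7 L1-HIT; vc=[24]
#7 0x204→b32/s0 L1-HIT; vc=[24]
#8 0x84→b8/s0 MISS; vc=[24,32]
#9 0x10f→b16/s0 MISS; vc=[24,32,8]
#10 0x89→b8/s0 VC-HIT; vc=[24,32,16]
#11 0xe5→b14/s6 MISS; vc=[24,32,16]
#12 0x166→b22/s6 MISS; vc=[24,32,16,14]
#13 0xe9→b14/s6 VC-HIT; vc=[24,32,16,22]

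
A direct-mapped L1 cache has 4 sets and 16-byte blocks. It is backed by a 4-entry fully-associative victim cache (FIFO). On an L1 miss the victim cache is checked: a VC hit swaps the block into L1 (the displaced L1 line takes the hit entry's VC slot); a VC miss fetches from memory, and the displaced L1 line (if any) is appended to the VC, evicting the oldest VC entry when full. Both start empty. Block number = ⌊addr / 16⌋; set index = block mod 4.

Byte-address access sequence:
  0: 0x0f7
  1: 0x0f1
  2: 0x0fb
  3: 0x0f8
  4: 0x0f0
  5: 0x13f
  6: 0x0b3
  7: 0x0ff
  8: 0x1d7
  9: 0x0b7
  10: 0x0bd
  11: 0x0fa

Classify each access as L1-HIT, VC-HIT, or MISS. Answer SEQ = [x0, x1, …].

SEQ = [MISS, L1-HIT, L1-HIT, L1-HIT, L1-HIT, MISS, MISS, VC-HIT, MISS, VC-HIT, L1-HIT, VC-HIT]

#0 0xf7→b15/s3 MISS; vc=[]
#1 0xf1→b15/s3 L1-HIT; vc=[]
#2 0xfb→b15/s3 L1-HIT; vc=[]
#3 0xf8→b15/s3 L1-HIT; vc=[]
#4 0xf0→b15/s3 L1-HIT; vc=[]
#5 0x13f→b19/s3 MISS; vc=[15]
#6 0xb3→b11/s3 MISS; vc=[15,19]
#7 0xff→b15/s3 VC-HIT; vc=[11,19]
#8 0x1d7→b29/s1 MISS; vc=[11,19]
#9 0xb7→b11/s3 VC-HIT; vc=[15,19]
#10 0xbd→b11/s3 L1-HIT; vc=[15,19]
#11 0xfa→b15/s3 VC-HIT; vc=[11,19]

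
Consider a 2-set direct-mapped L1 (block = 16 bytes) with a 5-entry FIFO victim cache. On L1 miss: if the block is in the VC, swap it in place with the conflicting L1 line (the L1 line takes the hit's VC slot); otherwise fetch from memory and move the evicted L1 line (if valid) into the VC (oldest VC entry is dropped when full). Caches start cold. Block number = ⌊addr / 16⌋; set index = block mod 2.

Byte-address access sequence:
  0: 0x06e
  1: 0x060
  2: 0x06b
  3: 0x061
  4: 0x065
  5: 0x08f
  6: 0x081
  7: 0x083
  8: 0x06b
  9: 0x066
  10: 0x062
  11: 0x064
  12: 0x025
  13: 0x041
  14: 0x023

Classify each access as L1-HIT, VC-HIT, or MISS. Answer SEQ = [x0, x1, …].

#0 0x6e→b6/s0 MISS; vc=[]
#1 0x60→b6/s0 L1-HIT; vc=[]
#2 0x6b→b6/s0 L1-HIT; vc=[]
#3 0x61→b6/s0 L1-HIT; vc=[]
#4 0x65→b6/s0 L1-HIT; vc=[]
#5 0x8f→b8/s0 MISS; vc=[6]
#6 0x81→b8/s0 L1-HIT; vc=[6]
#7 0x83→b8/s0 L1-HIT; vc=[6]
#8 0x6b→b6/s0 VC-HIT; vc=[8]
#9 0x66→b6/s0 L1-HIT; vc=[8]
#10 0x62→b6/s0 L1-HIT; vc=[8]
#11 0x64→b6/s0 L1-HIT; vc=[8]
#12 0x25→b2/s0 MISS; vc=[8,6]
#13 0x41→b4/s0 MISS; vc=[8,6,2]
#14 0x23→b2/s0 VC-HIT; vc=[8,6,4]

SEQ = [MISS, L1-HIT, L1-HIT, L1-HIT, L1-HIT, MISS, L1-HIT, L1-HIT, VC-HIT, L1-HIT, L1-HIT, L1-HIT, MISS, MISS, VC-HIT]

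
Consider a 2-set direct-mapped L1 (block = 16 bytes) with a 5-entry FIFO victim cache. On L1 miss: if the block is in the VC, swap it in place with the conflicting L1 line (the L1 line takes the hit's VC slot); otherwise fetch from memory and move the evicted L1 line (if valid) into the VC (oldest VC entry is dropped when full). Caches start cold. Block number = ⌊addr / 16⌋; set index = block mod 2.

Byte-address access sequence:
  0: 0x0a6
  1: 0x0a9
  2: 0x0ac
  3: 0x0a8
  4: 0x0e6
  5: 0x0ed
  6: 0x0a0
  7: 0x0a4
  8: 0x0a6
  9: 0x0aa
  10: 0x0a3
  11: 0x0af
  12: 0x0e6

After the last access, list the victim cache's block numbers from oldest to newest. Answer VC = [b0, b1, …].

VC = [10]

  [0] addr=0xa6 blk=10 s=0: MISS | VC []
  [1] addr=0xa9 blk=10 s=0: L1-HIT | VC []
  [2] addr=0xac blk=10 s=0: L1-HIT | VC []
  [3] addr=0xa8 blk=10 s=0: L1-HIT | VC []
  [4] addr=0xe6 blk=14 s=0: MISS | VC [10]
  [5] addr=0xed blk=14 s=0: L1-HIT | VC [10]
  [6] addr=0xa0 blk=10 s=0: VC-HIT | VC [14]
  [7] addr=0xa4 blk=10 s=0: L1-HIT | VC [14]
  [8] addr=0xa6 blk=10 s=0: L1-HIT | VC [14]
  [9] addr=0xaa blk=10 s=0: L1-HIT | VC [14]
  [10] addr=0xa3 blk=10 s=0: L1-HIT | VC [14]
  [11] addr=0xaf blk=10 s=0: L1-HIT | VC [14]
  [12] addr=0xe6 blk=14 s=0: VC-HIT | VC [10]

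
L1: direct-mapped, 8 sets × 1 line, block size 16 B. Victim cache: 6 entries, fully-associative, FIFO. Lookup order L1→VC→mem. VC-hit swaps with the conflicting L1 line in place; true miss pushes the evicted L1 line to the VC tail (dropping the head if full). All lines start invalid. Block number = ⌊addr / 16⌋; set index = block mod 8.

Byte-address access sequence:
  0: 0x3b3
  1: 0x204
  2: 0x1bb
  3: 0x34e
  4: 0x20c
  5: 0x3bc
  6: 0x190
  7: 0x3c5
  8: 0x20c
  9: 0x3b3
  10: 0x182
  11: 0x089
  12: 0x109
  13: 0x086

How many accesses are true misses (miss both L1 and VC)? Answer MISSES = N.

  [0] addr=0x3b3 blk=59 s=3: MISS | VC []
  [1] addr=0x204 blk=32 s=0: MISS | VC []
  [2] addr=0x1bb blk=27 s=3: MISS | VC [59]
  [3] addr=0x34e blk=52 s=4: MISS | VC [59]
  [4] addr=0x20c blk=32 s=0: L1-HIT | VC [59]
  [5] addr=0x3bc blk=59 s=3: VC-HIT | VC [27]
  [6] addr=0x190 blk=25 s=1: MISS | VC [27]
  [7] addr=0x3c5 blk=60 s=4: MISS | VC [27, 52]
  [8] addr=0x20c blk=32 s=0: L1-HIT | VC [27, 52]
  [9] addr=0x3b3 blk=59 s=3: L1-HIT | VC [27, 52]
  [10] addr=0x182 blk=24 s=0: MISS | VC [27, 52, 32]
  [11] addr=0x89 blk=8 s=0: MISS | VC [27, 52, 32, 24]
  [12] addr=0x109 blk=16 s=0: MISS | VC [27, 52, 32, 24, 8]
  [13] addr=0x86 blk=8 s=0: VC-HIT | VC [27, 52, 32, 24, 16]

MISSES = 9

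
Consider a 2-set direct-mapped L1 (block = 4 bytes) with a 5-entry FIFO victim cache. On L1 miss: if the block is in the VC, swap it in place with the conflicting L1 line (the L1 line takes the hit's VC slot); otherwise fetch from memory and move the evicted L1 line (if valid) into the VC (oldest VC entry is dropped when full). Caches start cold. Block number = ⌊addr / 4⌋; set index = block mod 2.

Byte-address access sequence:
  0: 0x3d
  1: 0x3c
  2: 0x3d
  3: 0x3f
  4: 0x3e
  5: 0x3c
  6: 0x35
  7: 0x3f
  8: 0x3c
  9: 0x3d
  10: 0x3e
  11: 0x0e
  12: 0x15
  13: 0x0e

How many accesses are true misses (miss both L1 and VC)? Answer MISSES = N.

MISSES = 4

#0 0x3d→b15/s1 MISS; vc=[]
#1 0x3c→b15/s1 L1-HIT; vc=[]
#2 0x3d→b15/s1 L1-HIT; vc=[]
#3 0x3f→b15/s1 L1-HIT; vc=[]
#4 0x3e→b15/s1 L1-HIT; vc=[]
#5 0x3c→b15/s1 L1-HIT; vc=[]
#6 0x35→b13/s1 MISS; vc=[15]
#7 0x3f→b15/s1 VC-HIT; vc=[13]
#8 0x3c→b15/s1 L1-HIT; vc=[13]
#9 0x3d→b15/s1 L1-HIT; vc=[13]
#10 0x3e→b15/s1 L1-HIT; vc=[13]
#11 0xe→b3/s1 MISS; vc=[13,15]
#12 0x15→b5/s1 MISS; vc=[13,15,3]
#13 0xe→b3/s1 VC-HIT; vc=[13,15,5]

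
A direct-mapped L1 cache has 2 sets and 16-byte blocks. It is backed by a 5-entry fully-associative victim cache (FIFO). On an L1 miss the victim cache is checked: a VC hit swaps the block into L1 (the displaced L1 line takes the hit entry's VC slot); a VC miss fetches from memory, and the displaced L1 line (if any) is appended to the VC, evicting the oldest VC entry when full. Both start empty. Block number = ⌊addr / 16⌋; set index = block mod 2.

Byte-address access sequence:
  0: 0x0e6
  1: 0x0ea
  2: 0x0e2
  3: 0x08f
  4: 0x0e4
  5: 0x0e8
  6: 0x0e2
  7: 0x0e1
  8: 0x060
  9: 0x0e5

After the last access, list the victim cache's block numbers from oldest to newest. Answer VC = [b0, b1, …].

#0 0xe6→b14/s0 MISS; vc=[]
#1 0xea→b14/s0 L1-HIT; vc=[]
#2 0xe2→b14/s0 L1-HIT; vc=[]
#3 0x8f→b8/s0 MISS; vc=[14]
#4 0xe4→b14/s0 VC-HIT; vc=[8]
#5 0xe8→b14/s0 L1-HIT; vc=[8]
#6 0xe2→b14/s0 L1-HIT; vc=[8]
#7 0xe1→b14/s0 L1-HIT; vc=[8]
#8 0x60→b6/s0 MISS; vc=[8,14]
#9 0xe5→b14/s0 VC-HIT; vc=[8,6]

VC = [8, 6]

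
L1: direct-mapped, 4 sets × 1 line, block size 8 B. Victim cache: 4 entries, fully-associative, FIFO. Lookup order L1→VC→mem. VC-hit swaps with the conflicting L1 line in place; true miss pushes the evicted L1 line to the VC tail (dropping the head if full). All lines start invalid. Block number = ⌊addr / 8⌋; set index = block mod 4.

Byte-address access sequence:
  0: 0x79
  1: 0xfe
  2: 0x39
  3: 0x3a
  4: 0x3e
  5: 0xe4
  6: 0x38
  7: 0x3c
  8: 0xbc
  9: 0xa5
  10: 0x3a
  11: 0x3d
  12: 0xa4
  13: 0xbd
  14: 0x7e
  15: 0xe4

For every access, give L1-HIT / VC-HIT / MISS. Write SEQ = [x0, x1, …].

SEQ = [MISS, MISS, MISS, L1-HIT, L1-HIT, MISS, L1-HIT, L1-HIT, MISS, MISS, VC-HIT, L1-HIT, L1-HIT, VC-HIT, VC-HIT, VC-HIT]

0: 0x79 (blk 15, set 3) → MISS  vc=[]
1: 0xfe (blk 31, set 3) → MISS  vc=[15]
2: 0x39 (blk 7, set 3) → MISS  vc=[15, 31]
3: 0x3a (blk 7, set 3) → L1-HIT  vc=[15, 31]
4: 0x3e (blk 7, set 3) → L1-HIT  vc=[15, 31]
5: 0xe4 (blk 28, set 0) → MISS  vc=[15, 31]
6: 0x38 (blk 7, set 3) → L1-HIT  vc=[15, 31]
7: 0x3c (blk 7, set 3) → L1-HIT  vc=[15, 31]
8: 0xbc (blk 23, set 3) → MISS  vc=[15, 31, 7]
9: 0xa5 (blk 20, set 0) → MISS  vc=[15, 31, 7, 28]
10: 0x3a (blk 7, set 3) → VC-HIT  vc=[15, 31, 23, 28]
11: 0x3d (blk 7, set 3) → L1-HIT  vc=[15, 31, 23, 28]
12: 0xa4 (blk 20, set 0) → L1-HIT  vc=[15, 31, 23, 28]
13: 0xbd (blk 23, set 3) → VC-HIT  vc=[15, 31, 7, 28]
14: 0x7e (blk 15, set 3) → VC-HIT  vc=[23, 31, 7, 28]
15: 0xe4 (blk 28, set 0) → VC-HIT  vc=[23, 31, 7, 20]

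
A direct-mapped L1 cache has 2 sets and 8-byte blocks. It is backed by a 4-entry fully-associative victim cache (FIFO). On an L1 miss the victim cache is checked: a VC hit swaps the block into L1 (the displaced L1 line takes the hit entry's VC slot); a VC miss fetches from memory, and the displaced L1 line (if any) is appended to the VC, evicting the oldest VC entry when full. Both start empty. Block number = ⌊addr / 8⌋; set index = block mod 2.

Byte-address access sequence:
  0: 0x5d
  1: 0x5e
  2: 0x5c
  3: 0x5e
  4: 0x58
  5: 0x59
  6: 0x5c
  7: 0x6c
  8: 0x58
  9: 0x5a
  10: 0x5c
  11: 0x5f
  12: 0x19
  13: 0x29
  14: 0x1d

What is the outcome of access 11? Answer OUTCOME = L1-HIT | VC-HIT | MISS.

0: 0x5d (blk 11, set 1) → MISS  vc=[]
1: 0x5e (blk 11, set 1) → L1-HIT  vc=[]
2: 0x5c (blk 11, set 1) → L1-HIT  vc=[]
3: 0x5e (blk 11, set 1) → L1-HIT  vc=[]
4: 0x58 (blk 11, set 1) → L1-HIT  vc=[]
5: 0x59 (blk 11, set 1) → L1-HIT  vc=[]
6: 0x5c (blk 11, set 1) → L1-HIT  vc=[]
7: 0x6c (blk 13, set 1) → MISS  vc=[11]
8: 0x58 (blk 11, set 1) → VC-HIT  vc=[13]
9: 0x5a (blk 11, set 1) → L1-HIT  vc=[13]
10: 0x5c (blk 11, set 1) → L1-HIT  vc=[13]
11: 0x5f (blk 11, set 1) → L1-HIT  vc=[13]
12: 0x19 (blk 3, set 1) → MISS  vc=[13, 11]
13: 0x29 (blk 5, set 1) → MISS  vc=[13, 11, 3]
14: 0x1d (blk 3, set 1) → VC-HIT  vc=[13, 11, 5]

OUTCOME = L1-HIT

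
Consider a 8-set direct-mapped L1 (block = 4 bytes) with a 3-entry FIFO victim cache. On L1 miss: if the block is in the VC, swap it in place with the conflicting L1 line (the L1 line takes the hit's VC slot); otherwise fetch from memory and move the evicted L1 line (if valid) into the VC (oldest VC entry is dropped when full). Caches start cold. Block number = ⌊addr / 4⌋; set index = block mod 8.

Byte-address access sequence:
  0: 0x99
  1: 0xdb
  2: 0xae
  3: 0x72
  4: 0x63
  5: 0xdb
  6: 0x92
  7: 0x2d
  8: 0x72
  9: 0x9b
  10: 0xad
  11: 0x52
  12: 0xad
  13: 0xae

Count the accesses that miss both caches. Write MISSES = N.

0: 0x99 (blk 38, set 6) → MISS  vc=[]
1: 0xdb (blk 54, set 6) → MISS  vc=[38]
2: 0xae (blk 43, set 3) → MISS  vc=[38]
3: 0x72 (blk 28, set 4) → MISS  vc=[38]
4: 0x63 (blk 24, set 0) → MISS  vc=[38]
5: 0xdb (blk 54, set 6) → L1-HIT  vc=[38]
6: 0x92 (blk 36, set 4) → MISS  vc=[38, 28]
7: 0x2d (blk 11, set 3) → MISS  vc=[38, 28, 43]
8: 0x72 (blk 28, set 4) → VC-HIT  vc=[38, 36, 43]
9: 0x9b (blk 38, set 6) → VC-HIT  vc=[54, 36, 43]
10: 0xad (blk 43, set 3) → VC-HIT  vc=[54, 36, 11]
11: 0x52 (blk 20, set 4) → MISS  vc=[36, 11, 28]
12: 0xad (blk 43, set 3) → L1-HIT  vc=[36, 11, 28]
13: 0xae (blk 43, set 3) → L1-HIT  vc=[36, 11, 28]

MISSES = 8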